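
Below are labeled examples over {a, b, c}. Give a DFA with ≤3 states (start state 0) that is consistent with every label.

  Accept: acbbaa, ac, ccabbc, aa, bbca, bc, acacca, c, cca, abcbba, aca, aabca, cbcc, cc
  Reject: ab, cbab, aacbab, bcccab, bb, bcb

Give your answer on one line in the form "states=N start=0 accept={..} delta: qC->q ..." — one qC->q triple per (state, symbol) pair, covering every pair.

states=2 start=0 accept={0} delta: 0a->0 0b->1 0c->0 1a->0 1b->1 1c->0

State merging on the prefix tree: take the shortest (then alphabetical) example prefix whose next move is undefined and point that move at state 0, else 1, else 2, ...; a target is out if some Accept/Reject pair would then sit in one state with the same input left (inseparable). If every existing state is out, open a new one.
a: 0a undefined. 0a->0: ok.
b: 0b undefined. 0b->0: no, aa/ab meet in 0. Open state 1: 0b->1.
c: 0c undefined. 0c->0: ok.
bb: 1b undefined. 1b->0: no, acbbaa/bb meet in 0. 1b->1: ok.
bc: 1c undefined. 1c->0: ok.
cba: 1a undefined. 1a->0: ok.
All examples now run through 2 states with every (state, symbol) defined. Accept strings end in {0}, Reject strings end in {1}; accept={0}.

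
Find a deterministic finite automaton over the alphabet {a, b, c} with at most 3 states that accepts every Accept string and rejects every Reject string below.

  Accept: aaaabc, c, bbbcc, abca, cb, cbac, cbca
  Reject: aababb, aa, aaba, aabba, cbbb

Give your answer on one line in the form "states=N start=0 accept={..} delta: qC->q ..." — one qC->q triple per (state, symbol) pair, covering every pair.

states=3 start=0 accept={1,2} delta: 0a->0 0b->0 0c->1 1a->1 1b->2 1c->1 2a->0 2b->0 2c->1

Fold the examples into a partial DFA from state 0: repeatedly fix the first undefined (state, symbol) met by the shortest-then-alphabetical prefix, trying targets in increasing order and rejecting any under which an Accept and a Reject string meet in one state with the same remainder; add a state when all current targets are rejected. Accepting states are where Accept strings end.
a: 0a undefined. 0a->0: ok.
b: 0b undefined. 0b->0: ok.
c: 0c undefined. 0c->0: no, aaaabc/aababb meet in 0. Open state 1: 0c->1.
cb: 1b undefined. 1b->0: no, cb/aababb meet in 0. 1b->1: no, aaaabc/cbbb meet in 1. Open state 2: 1b->2.
cba: 2a undefined. 2a->0: ok.
cbb: 2b undefined. 2b->0: ok.
cbc: 2c undefined. 2c->0: no, cbca/aababb meet in 0. 2c->1: ok.
abca: 1a undefined. 1a->0: no, abca/aababb meet in 0. 1a->1: ok.
bbbcc: 1c undefined. 1c->0: no, bbbcc/aababb meet in 0. 1c->1: ok.
All examples now run through 3 states with every (state, symbol) defined. Accept strings end in {1,2}, Reject strings end in {0}; accept={1,2}.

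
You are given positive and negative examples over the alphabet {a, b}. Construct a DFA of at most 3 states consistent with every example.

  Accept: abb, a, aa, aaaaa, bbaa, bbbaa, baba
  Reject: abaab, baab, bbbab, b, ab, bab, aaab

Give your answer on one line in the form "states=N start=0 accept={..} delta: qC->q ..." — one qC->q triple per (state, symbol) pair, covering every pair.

Fold the examples into a partial DFA from state 0: repeatedly fix the first undefined (state, symbol) met by the shortest-then-alphabetical prefix, trying targets in increasing order and rejecting any under which an Accept and a Reject string meet in one state with the same remainder; add a state when all current targets are rejected. Accepting states are where Accept strings end.
a: 0a undefined. 0a->0: ok.
b: 0b undefined. 0b->0: no, abb/abaab meet in 0. Open state 1: 0b->1.
ba: 1a undefined. 1a->0: ok.
bb: 1b undefined. 1b->0: ok.
All examples now run through 2 states with every (state, symbol) defined. Accept strings end in {0}, Reject strings end in {1}; accept={0}.

states=2 start=0 accept={0} delta: 0a->0 0b->1 1a->0 1b->0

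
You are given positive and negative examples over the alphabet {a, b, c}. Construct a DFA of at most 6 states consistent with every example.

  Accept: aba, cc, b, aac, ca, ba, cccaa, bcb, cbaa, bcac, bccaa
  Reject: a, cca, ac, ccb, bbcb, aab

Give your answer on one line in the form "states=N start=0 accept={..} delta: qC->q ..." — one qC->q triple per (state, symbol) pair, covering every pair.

states=6 start=0 accept={2,3,4,5} delta: 0a->1 0b->2 0c->3 1a->2 1b->1 1c->0 2a->2 2b->0 2c->4 3a->2 3b->0 3c->5 4a->0 4b->2 4c->0 5a->0 5b->0 5c->0

State merging on the prefix tree: take the shortest (then alphabetical) example prefix whose next move is undefined and point that move at state 0, else 1, else 2, ...; a target is out if some Accept/Reject pair would then sit in one state with the same input left (inseparable). If every existing state is out, open a new one.
a: 0a undefined. 0a->0: no, b/aab meet in 0 with "b" left. Open state 1: 0a->1.
b: 0b undefined. 0b->0: no, ba/a meet in 1. 0b->1: no, b/a meet in 1. Open state 2: 0b->2.
c: 0c undefined. 0c->0: no, b/ccb meet in 2. 0c->1: no, cc/ac meet in 1 with "c" left. 0c->2: no, bcb/ccb meet in 2 with "cb" left. Open state 3: 0c->3.
aa: 1a undefined. 1a->0: no, b/aab meet in 2. 1a->1: no, aac/ac meet in 1 with "c" left. 1a->2: ok.
ab: 1b undefined. 1b->0: no, aba/a meet in 1. 1b->1: ok.
ac: 1c undefined. 1c->0: ok.
ba: 2a undefined. 2a->0: no, ba/ac meet in 0. 2a->1: no, ba/a meet in 1. 2a->2: ok.
bb: 2b undefined. 2b->0: ok.
bc: 2c undefined. 2c->0: no, aac/ac meet in 0. 2c->1: no, aac/a meet in 1. 2c->2: no, bcb/ac meet in 0. 2c->3: no, bcb/bbcb meet in 3 with "b" left. Open state 4: 2c->4.
ca: 3a undefined. 3a->0: no, ca/ac meet in 0. 3a->1: no, ca/a meet in 1. 3a->2: ok.
cb: 3b undefined. 3b->0: ok.
cc: 3c undefined. 3c->0: no, aba/ccb meet in 2. 3c->1: no, aba/cca meet in 2. 3c->2: no, aba/cca meet in 2. 3c->3: no, aba/cca meet in 2. 3c->4: no, bcb/ccb meet in 4 with "b" left. Open state 5: 3c->5.
bca: 4a undefined. 4a->0: ok.
bcb: 4b undefined. 4b->0: no, bcb/ac meet in 0. 4b->1: no, bcb/a meet in 1. 4b->2: ok.
bcc: 4c undefined. 4c->0: ok.
cca: 5a undefined. 5a->0: ok.
ccb: 5b undefined. 5b->0: ok.
ccc: 5c undefined. 5c->0: ok.
All examples now run through 6 states with every (state, symbol) defined. Accept strings end in {2,3,4,5}, Reject strings end in {0,1}; accept={2,3,4,5}.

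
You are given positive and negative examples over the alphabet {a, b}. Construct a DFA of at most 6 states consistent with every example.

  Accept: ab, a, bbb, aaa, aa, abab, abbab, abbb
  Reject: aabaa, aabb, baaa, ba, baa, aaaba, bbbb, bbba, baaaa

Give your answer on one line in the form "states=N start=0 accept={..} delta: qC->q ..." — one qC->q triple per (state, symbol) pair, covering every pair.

states=3 start=0 accept={0,1} delta: 0a->0 0b->1 1a->2 1b->2 2a->2 2b->1

Fold the examples into a partial DFA from state 0: repeatedly fix the first undefined (state, symbol) met by the shortest-then-alphabetical prefix, trying targets in increasing order and rejecting any under which an Accept and a Reject string meet in one state with the same remainder; add a state when all current targets are rejected. Accepting states are where Accept strings end.
a: 0a undefined. 0a->0: ok.
b: 0b undefined. 0b->0: no, ab/aabaa meet in 0. Open state 1: 0b->1.
ba: 1a undefined. 1a->0: no, a/aabaa meet in 0. 1a->1: no, ab/aabaa meet in 1. Open state 2: 1a->2.
bb: 1b undefined. 1b->0: no, a/aabb meet in 0. 1b->1: no, ab/aabb meet in 1. 1b->2: ok.
baa: 2a undefined. 2a->0: no, a/aabaa meet in 0. 2a->1: no, ab/aabaa meet in 1. 2a->2: ok.
bbb: 2b undefined. 2b->0: no, ab/bbbb meet in 1. 2b->1: ok.
All examples now run through 3 states with every (state, symbol) defined. Accept strings end in {0,1}, Reject strings end in {2}; accept={0,1}.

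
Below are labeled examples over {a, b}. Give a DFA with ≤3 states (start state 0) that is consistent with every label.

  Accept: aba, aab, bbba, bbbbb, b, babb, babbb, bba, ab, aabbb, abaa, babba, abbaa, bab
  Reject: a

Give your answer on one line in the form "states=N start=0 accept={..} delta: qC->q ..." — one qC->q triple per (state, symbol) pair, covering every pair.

Fold the examples into a partial DFA from state 0: repeatedly fix the first undefined (state, symbol) met by the shortest-then-alphabetical prefix, trying targets in increasing order and rejecting any under which an Accept and a Reject string meet in one state with the same remainder; add a state when all current targets are rejected. Accepting states are where Accept strings end.
a: 0a undefined. 0a->0: ok.
b: 0b undefined. 0b->0: no, aba/a meet in 0. Open state 1: 0b->1.
ba: 1a undefined. 1a->0: no, aba/a meet in 0. 1a->1: ok.
bb: 1b undefined. 1b->0: no, babbb/a meet in 0. 1b->1: ok.
All examples now run through 2 states with every (state, symbol) defined. Accept strings end in {1}, Reject strings end in {0}; accept={1}.

states=2 start=0 accept={1} delta: 0a->0 0b->1 1a->1 1b->1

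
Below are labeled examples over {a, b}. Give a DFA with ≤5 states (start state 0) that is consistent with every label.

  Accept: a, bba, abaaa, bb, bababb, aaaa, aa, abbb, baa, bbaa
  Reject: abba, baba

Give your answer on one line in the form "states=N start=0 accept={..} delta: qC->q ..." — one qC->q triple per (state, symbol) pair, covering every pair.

states=4 start=0 accept={0,1,2} delta: 0a->1 0b->0 1a->0 1b->2 2a->3 2b->2 3a->0 3b->0

Fold the examples into a partial DFA from state 0: repeatedly fix the first undefined (state, symbol) met by the shortest-then-alphabetical prefix, trying targets in increasing order and rejecting any under which an Accept and a Reject string meet in one state with the same remainder; add a state when all current targets are rejected. Accepting states are where Accept strings end.
a: 0a undefined. 0a->0: no, bba/abba meet in 0 with "bba" left. Open state 1: 0a->1.
b: 0b undefined. 0b->0: ok.
aa: 1a undefined. 1a->0: ok.
ab: 1b undefined. 1b->0: no, a/abba meet in 1. 1b->1: no, abaaa/abba meet in 0. Open state 2: 1b->2.
aba: 2a undefined. 2a->0: no, abaaa/baba meet in 0. 2a->1: no, a/baba meet in 1. 2a->2: no, abaaa/baba meet in 2. Open state 3: 2a->3.
abb: 2b undefined. 2b->0: no, a/abba meet in 1. 2b->1: no, bb/abba meet in 0. 2b->2: ok.
abaa: 3a undefined. 3a->0: ok.
babab: 3b undefined. 3b->0: ok.
All examples now run through 4 states with every (state, symbol) defined. Accept strings end in {0,1,2}, Reject strings end in {3}; accept={0,1,2}.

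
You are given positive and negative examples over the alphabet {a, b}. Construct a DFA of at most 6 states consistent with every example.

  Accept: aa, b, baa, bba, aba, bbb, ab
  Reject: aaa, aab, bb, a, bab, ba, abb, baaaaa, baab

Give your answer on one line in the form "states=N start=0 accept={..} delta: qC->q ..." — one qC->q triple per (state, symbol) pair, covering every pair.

states=5 start=0 accept={0,2,3} delta: 0a->1 0b->2 1a->2 1b->3 2a->4 2b->1 3a->0 3b->1 4a->2 4b->1

Fold the examples into a partial DFA from state 0: repeatedly fix the first undefined (state, symbol) met by the shortest-then-alphabetical prefix, trying targets in increasing order and rejecting any under which an Accept and a Reject string meet in one state with the same remainder; add a state when all current targets are rejected. Accepting states are where Accept strings end.
a: 0a undefined. 0a->0: no, aa/aaa meet in 0. Open state 1: 0a->1.
b: 0b undefined. 0b->0: no, b/bb meet in 0. 0b->1: no, aa/ba meet in 1 with "a" left. Open state 2: 0b->2.
aa: 1a undefined. 1a->0: no, b/aab meet in 2. 1a->1: no, aa/aaa meet in 1. 1a->2: ok.
ab: 1b undefined. 1b->0: no, aa/abb meet in 2. 1b->1: no, ab/a meet in 1. 1b->2: no, aba/aaa meet in 2 with "a" left. Open state 3: 1b->3.
ba: 2a undefined. 2a->0: no, aa/bab meet in 2. 2a->1: no, ab/bab meet in 3. 2a->2: no, aa/aaa meet in 2. 2a->3: no, ab/aaa meet in 3. Open state 4: 2a->4.
bb: 2b undefined. 2b->0: no, bba/a meet in 1. 2b->1: ok.
aba: 3a undefined. 3a->0: ok.
abb: 3b undefined. 3b->0: no, aba/abb meet in 0. 3b->1: ok.
baa: 4a undefined. 4a->0: no, aa/baab meet in 2. 4a->1: no, baa/aab meet in 1. 4a->2: ok.
bab: 4b undefined. 4b->0: no, aba/bab meet in 0. 4b->1: ok.
All examples now run through 5 states with every (state, symbol) defined. Accept strings end in {0,2,3}, Reject strings end in {1,4}; accept={0,2,3}.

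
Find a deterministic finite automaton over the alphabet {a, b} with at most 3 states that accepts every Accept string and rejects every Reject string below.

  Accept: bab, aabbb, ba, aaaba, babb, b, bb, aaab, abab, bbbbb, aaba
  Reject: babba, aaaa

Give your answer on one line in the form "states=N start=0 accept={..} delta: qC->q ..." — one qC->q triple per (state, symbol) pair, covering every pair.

Fold the examples into a partial DFA from state 0: repeatedly fix the first undefined (state, symbol) met by the shortest-then-alphabetical prefix, trying targets in increasing order and rejecting any under which an Accept and a Reject string meet in one state with the same remainder; add a state when all current targets are rejected. Accepting states are where Accept strings end.
a: 0a undefined. 0a->0: ok.
b: 0b undefined. 0b->0: no, bab/babba meet in 0. Open state 1: 0b->1.
ba: 1a undefined. 1a->0: no, ba/aaaa meet in 0. 1a->1: ok.
bb: 1b undefined. 1b->0: no, bab/aaaa meet in 0. 1b->1: no, bab/babba meet in 1. Open state 2: 1b->2.
bbb: 2b undefined. 2b->0: no, aabbb/babba meet in 0. 2b->1: no, aabbb/babba meet in 1. 2b->2: ok.
babba: 2a undefined. 2a->0: ok.
All examples now run through 3 states with every (state, symbol) defined. Accept strings end in {1,2}, Reject strings end in {0}; accept={1,2}.

states=3 start=0 accept={1,2} delta: 0a->0 0b->1 1a->1 1b->2 2a->0 2b->2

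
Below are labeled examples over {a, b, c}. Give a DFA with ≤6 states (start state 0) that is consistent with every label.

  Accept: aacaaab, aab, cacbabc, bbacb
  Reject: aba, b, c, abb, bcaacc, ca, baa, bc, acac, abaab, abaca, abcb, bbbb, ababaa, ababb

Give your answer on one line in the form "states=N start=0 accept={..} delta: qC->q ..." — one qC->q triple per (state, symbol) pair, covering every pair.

states=4 start=0 accept={2} delta: 0a->1 0b->0 0c->0 1a->1 1b->2 1c->1 2a->3 2b->0 2c->0 3a->0 3b->3 3c->2

Grow the machine one transition at a time. Run the examples from 0; the earliest place one falls off (shortest prefix, ties alphabetical) gets sent to the lowest-numbered state that keeps every Accept/Reject pair distinguishable — a pair clashes when both reach the same state with identical unread suffix — and to a fresh state only if none does.
a: 0a undefined. 0a->0: no, aab/b meet in 0 with "b" left. Open state 1: 0a->1.
b: 0b undefined. 0b->0: ok.
c: 0c undefined. 0c->0: ok.
aa: 1a undefined. 1a->0: no, aab/b meet in 0. 1a->1: ok.
ab: 1b undefined. 1b->0: no, aab/b meet in 0. 1b->1: no, aab/aba meet in 1. Open state 2: 1b->2.
ac: 1c undefined. 1c->0: no, bbacb/b meet in 0. 1c->1: ok.
aba: 2a undefined. 2a->0: no, aacaaab/abaab meet in 2. 2a->1: no, aacaaab/abaab meet in 2. 2a->2: no, aacaaab/aba meet in 2. Open state 3: 2a->3.
abb: 2b undefined. 2b->0: ok.
abc: 2c undefined. 2c->0: ok.
abaa: 3a undefined. 3a->0: ok.
abab: 3b undefined. 3b->0: no, cacbabc/b meet in 0. 3b->1: no, aacaaab/ababb meet in 2. 3b->2: no, cacbabc/b meet in 0. 3b->3: ok.
abac: 3c undefined. 3c->0: no, cacbabc/b meet in 0. 3c->1: no, cacbabc/bcaacc meet in 1. 3c->2: ok.
All examples now run through 4 states with every (state, symbol) defined. Accept strings end in {2}, Reject strings end in {0,1,3}; accept={2}.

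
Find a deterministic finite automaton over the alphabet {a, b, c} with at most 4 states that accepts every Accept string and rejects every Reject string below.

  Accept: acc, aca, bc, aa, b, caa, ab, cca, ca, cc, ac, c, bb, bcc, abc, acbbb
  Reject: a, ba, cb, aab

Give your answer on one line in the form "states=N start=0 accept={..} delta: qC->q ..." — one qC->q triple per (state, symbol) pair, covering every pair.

Fold the examples into a partial DFA from state 0: repeatedly fix the first undefined (state, symbol) met by the shortest-then-alphabetical prefix, trying targets in increasing order and rejecting any under which an Accept and a Reject string meet in one state with the same remainder; add a state when all current targets are rejected. Accepting states are where Accept strings end.
a: 0a undefined. 0a->0: no, aa/a meet in 0. Open state 1: 0a->1.
b: 0b undefined. 0b->0: ok.
c: 0c undefined. 0c->0: no, bc/cb meet in 0. 0c->1: no, bc/a meet in 1. Open state 2: 0c->2.
aa: 1a undefined. 1a->0: no, aa/aab meet in 0. 1a->1: no, aa/a meet in 1. 1a->2: ok.
ab: 1b undefined. 1b->0: ok.
ac: 1c undefined. 1c->0: no, aca/a meet in 1. 1c->1: no, acc/a meet in 1. 1c->2: ok.
ca: 2a undefined. 2a->0: no, caa/a meet in 1. 2a->1: no, aca/a meet in 1. 2a->2: ok.
cb: 2b undefined. 2b->0: no, b/cb meet in 0. 2b->1: ok.
cc: 2c undefined. 2c->0: no, cca/a meet in 1. 2c->1: no, acc/a meet in 1. 2c->2: ok.
All examples now run through 3 states with every (state, symbol) defined. Accept strings end in {0,2}, Reject strings end in {1}; accept={0,2}.

states=3 start=0 accept={0,2} delta: 0a->1 0b->0 0c->2 1a->2 1b->0 1c->2 2a->2 2b->1 2c->2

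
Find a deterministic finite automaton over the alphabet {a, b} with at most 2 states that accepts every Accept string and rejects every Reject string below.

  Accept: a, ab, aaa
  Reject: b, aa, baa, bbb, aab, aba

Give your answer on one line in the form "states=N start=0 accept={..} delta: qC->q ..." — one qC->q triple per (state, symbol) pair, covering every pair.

states=2 start=0 accept={1} delta: 0a->1 0b->0 1a->0 1b->1

State merging on the prefix tree: take the shortest (then alphabetical) example prefix whose next move is undefined and point that move at state 0, else 1, else 2, ...; a target is out if some Accept/Reject pair would then sit in one state with the same input left (inseparable). If every existing state is out, open a new one.
a: 0a undefined. 0a->0: no, a/aa meet in 0. Open state 1: 0a->1.
b: 0b undefined. 0b->0: ok.
aa: 1a undefined. 1a->0: ok.
ab: 1b undefined. 1b->0: no, a/aba meet in 1. 1b->1: ok.
All examples now run through 2 states with every (state, symbol) defined. Accept strings end in {1}, Reject strings end in {0}; accept={1}.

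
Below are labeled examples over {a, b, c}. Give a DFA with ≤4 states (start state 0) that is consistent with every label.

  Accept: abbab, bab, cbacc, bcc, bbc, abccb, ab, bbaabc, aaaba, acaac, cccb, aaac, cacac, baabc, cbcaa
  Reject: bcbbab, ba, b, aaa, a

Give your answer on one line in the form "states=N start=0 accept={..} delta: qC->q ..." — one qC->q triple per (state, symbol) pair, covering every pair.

states=4 start=0 accept={2,3} delta: 0a->1 0b->0 0c->2 1a->0 1b->2 1c->2 2a->2 2b->3 2c->2 3a->1 3b->1 3c->2

Grow the machine one transition at a time. Run the examples from 0; the earliest place one falls off (shortest prefix, ties alphabetical) gets sent to the lowest-numbered state that keeps every Accept/Reject pair distinguishable — a pair clashes when both reach the same state with identical unread suffix — and to a fresh state only if none does.
a: 0a undefined. 0a->0: no, ab/b meet in 0 with "b" left. Open state 1: 0a->1.
b: 0b undefined. 0b->0: ok.
c: 0c undefined. 0c->0: no, bab/bcbbab meet in 1 with "b" left. 0c->1: no, abbab/bcbbab meet in 1 with "bbab" left. Open state 2: 0c->2.
aa: 1a undefined. 1a->0: ok.
ab: 1b undefined. 1b->0: no, abbab/b meet in 0. 1b->1: no, abbab/b meet in 0. 1b->2: ok.
ac: 1c undefined. 1c->0: no, aaac/b meet in 0. 1c->1: no, acaac/ba meet in 1. 1c->2: ok.
ca: 2a undefined. 2a->0: no, aaaba/b meet in 0. 2a->1: no, aaaba/ba meet in 1. 2a->2: ok.
cb: 2b undefined. 2b->0: no, abbab/bcbbab meet in 2. 2b->1: no, abbab/b meet in 0. 2b->2: no, abbab/bcbbab meet in 2. Open state 3: 2b->3.
cc: 2c undefined. 2c->0: no, bcc/b meet in 0. 2c->1: no, bcc/ba meet in 1. 2c->2: ok.
cba: 3a undefined. 3a->0: no, abbab/b meet in 0. 3a->1: ok.
cbc: 3c undefined. 3c->0: no, cbcaa/b meet in 0. 3c->1: no, cbcaa/ba meet in 1. 3c->2: ok.
bcbb: 3b undefined. 3b->0: no, abbab/bcbbab meet in 2. 3b->1: ok.
All examples now run through 4 states with every (state, symbol) defined. Accept strings end in {2,3}, Reject strings end in {0,1}; accept={2,3}.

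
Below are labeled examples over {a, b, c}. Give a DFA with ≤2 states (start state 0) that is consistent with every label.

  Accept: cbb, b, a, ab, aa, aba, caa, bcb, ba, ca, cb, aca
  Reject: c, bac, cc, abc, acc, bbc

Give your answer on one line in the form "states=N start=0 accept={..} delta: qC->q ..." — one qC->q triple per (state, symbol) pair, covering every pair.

Fold the examples into a partial DFA from state 0: repeatedly fix the first undefined (state, symbol) met by the shortest-then-alphabetical prefix, trying targets in increasing order and rejecting any under which an Accept and a Reject string meet in one state with the same remainder; add a state when all current targets are rejected. Accepting states are where Accept strings end.
a: 0a undefined. 0a->0: ok.
b: 0b undefined. 0b->0: ok.
c: 0c undefined. 0c->0: no, cbb/c meet in 0. Open state 1: 0c->1.
ca: 1a undefined. 1a->0: ok.
cb: 1b undefined. 1b->0: ok.
cc: 1c undefined. 1c->0: no, cbb/cc meet in 0. 1c->1: ok.
All examples now run through 2 states with every (state, symbol) defined. Accept strings end in {0}, Reject strings end in {1}; accept={0}.

states=2 start=0 accept={0} delta: 0a->0 0b->0 0c->1 1a->0 1b->0 1c->1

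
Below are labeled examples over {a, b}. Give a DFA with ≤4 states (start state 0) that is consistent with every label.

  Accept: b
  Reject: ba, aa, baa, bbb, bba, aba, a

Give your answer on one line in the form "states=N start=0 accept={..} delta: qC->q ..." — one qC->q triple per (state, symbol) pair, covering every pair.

states=3 start=0 accept={1} delta: 0a->0 0b->1 1a->0 1b->2 2a->0 2b->0

Grow the machine one transition at a time. Run the examples from 0; the earliest place one falls off (shortest prefix, ties alphabetical) gets sent to the lowest-numbered state that keeps every Accept/Reject pair distinguishable — a pair clashes when both reach the same state with identical unread suffix — and to a fresh state only if none does.
a: 0a undefined. 0a->0: ok.
b: 0b undefined. 0b->0: no, b/ba meet in 0. Open state 1: 0b->1.
ba: 1a undefined. 1a->0: ok.
bb: 1b undefined. 1b->0: no, b/bbb meet in 1. 1b->1: no, b/bbb meet in 1. Open state 2: 1b->2.
bba: 2a undefined. 2a->0: ok.
bbb: 2b undefined. 2b->0: ok.
All examples now run through 3 states with every (state, symbol) defined. Accept strings end in {1}, Reject strings end in {0}; accept={1}.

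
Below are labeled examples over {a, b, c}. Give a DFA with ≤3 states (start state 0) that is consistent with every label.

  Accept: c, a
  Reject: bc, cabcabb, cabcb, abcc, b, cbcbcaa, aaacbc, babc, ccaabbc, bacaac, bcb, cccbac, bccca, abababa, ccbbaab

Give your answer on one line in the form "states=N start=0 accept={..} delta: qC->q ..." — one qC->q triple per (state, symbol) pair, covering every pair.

states=2 start=0 accept={0} delta: 0a->0 0b->1 0c->0 1a->1 1b->1 1c->1

Grow the machine one transition at a time. Run the examples from 0; the earliest place one falls off (shortest prefix, ties alphabetical) gets sent to the lowest-numbered state that keeps every Accept/Reject pair distinguishable — a pair clashes when both reach the same state with identical unread suffix — and to a fresh state only if none does.
a: 0a undefined. 0a->0: ok.
b: 0b undefined. 0b->0: no, c/bc meet in 0 with "c" left. Open state 1: 0b->1.
c: 0c undefined. 0c->0: ok.
ba: 1a undefined. 1a->0: no, c/bacaac meet in 0. 1a->1: ok.
bc: 1c undefined. 1c->0: no, c/bc meet in 0. 1c->1: ok.
bab: 1b undefined. 1b->0: no, c/cabcb meet in 0. 1b->1: ok.
All examples now run through 2 states with every (state, symbol) defined. Accept strings end in {0}, Reject strings end in {1}; accept={0}.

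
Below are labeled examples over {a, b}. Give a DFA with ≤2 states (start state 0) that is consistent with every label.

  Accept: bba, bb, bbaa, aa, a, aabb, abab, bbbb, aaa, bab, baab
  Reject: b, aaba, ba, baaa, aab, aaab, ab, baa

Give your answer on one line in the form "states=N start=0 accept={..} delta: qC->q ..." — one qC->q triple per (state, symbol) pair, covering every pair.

Grow the machine one transition at a time. Run the examples from 0; the earliest place one falls off (shortest prefix, ties alphabetical) gets sent to the lowest-numbered state that keeps every Accept/Reject pair distinguishable — a pair clashes when both reach the same state with identical unread suffix — and to a fresh state only if none does.
a: 0a undefined. 0a->0: ok.
b: 0b undefined. 0b->0: no, bba/b meet in 0. Open state 1: 0b->1.
ba: 1a undefined. 1a->0: no, aa/aaba meet in 0. 1a->1: ok.
bb: 1b undefined. 1b->0: ok.
All examples now run through 2 states with every (state, symbol) defined. Accept strings end in {0}, Reject strings end in {1}; accept={0}.

states=2 start=0 accept={0} delta: 0a->0 0b->1 1a->1 1b->0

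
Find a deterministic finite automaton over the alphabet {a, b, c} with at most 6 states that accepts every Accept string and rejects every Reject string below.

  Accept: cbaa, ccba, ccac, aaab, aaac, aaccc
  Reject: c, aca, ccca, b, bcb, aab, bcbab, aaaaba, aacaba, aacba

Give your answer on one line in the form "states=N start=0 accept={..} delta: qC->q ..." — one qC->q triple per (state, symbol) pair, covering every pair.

states=5 start=0 accept={4} delta: 0a->1 0b->0 0c->1 1a->2 1b->3 1c->1 2a->3 2b->0 2c->4 3a->4 3b->4 3c->4 4a->4 4b->0 4c->2

State merging on the prefix tree: take the shortest (then alphabetical) example prefix whose next move is undefined and point that move at state 0, else 1, else 2, ...; a target is out if some Accept/Reject pair would then sit in one state with the same input left (inseparable). If every existing state is out, open a new one.
a: 0a undefined. 0a->0: no, aaab/b meet in 0 with "b" left. Open state 1: 0a->1.
b: 0b undefined. 0b->0: ok.
c: 0c undefined. 0c->0: no, ccba/ccca meet in 1. 0c->1: ok.
aa: 1a undefined. 1a->0: no, aaab/bcb meet in 1 with "b" left. 1a->1: no, ccba/aacba meet in 1 with "cba" left. Open state 2: 1a->2.
ac: 1c undefined. 1c->0: no, ccba/c meet in 1. 1c->1: ok.
cb: 1b undefined. 1b->0: no, cbaa/aca meet in 2. 1b->1: no, ccba/aca meet in 2. 1b->2: no, aaab/bcbab meet in 2 with "ab" left. Open state 3: 1b->3.
aaa: 2a undefined. 2a->0: no, ccba/aaaaba meet in 3 with "a" left. 2a->1: no, aaab/bcb meet in 3. 2a->2: no, aaab/aab meet in 2 with "b" left. 2a->3: ok.
aab: 2b undefined. 2b->0: ok.
aac: 2c undefined. 2c->0: no, ccba/aacaba meet in 3 with "a" left. 2c->1: no, ccba/aacba meet in 3 with "a" left. 2c->2: no, ccac/aca meet in 2. 2c->3: no, ccac/bcb meet in 3. Open state 4: 2c->4.
cba: 3a undefined. 3a->0: no, cbaa/c meet in 1. 3a->1: no, cbaa/aca meet in 2. 3a->2: no, cbaa/bcb meet in 3. 3a->3: no, cbaa/bcb meet in 3. 3a->4: ok.
aaab: 3b undefined. 3b->0: no, aaab/b meet in 0. 3b->1: no, aaab/c meet in 1. 3b->2: no, aaab/aca meet in 2. 3b->3: no, aaab/bcb meet in 3. 3b->4: ok.
aaac: 3c undefined. 3c->0: no, aaac/b meet in 0. 3c->1: no, aaac/c meet in 1. 3c->2: no, aaac/aca meet in 2. 3c->3: no, aaac/bcb meet in 3. 3c->4: ok.
aaca: 4a undefined. 4a->0: no, cbaa/b meet in 0. 4a->1: no, cbaa/c meet in 1. 4a->2: no, cbaa/aca meet in 2. 4a->3: no, cbaa/bcb meet in 3. 4a->4: ok.
aacb: 4b undefined. 4b->0: ok.
aacc: 4c undefined. 4c->0: no, aaccc/c meet in 1. 4c->1: no, aaccc/c meet in 1. 4c->2: ok.
All examples now run through 5 states with every (state, symbol) defined. Accept strings end in {4}, Reject strings end in {0,1,2,3}; accept={4}.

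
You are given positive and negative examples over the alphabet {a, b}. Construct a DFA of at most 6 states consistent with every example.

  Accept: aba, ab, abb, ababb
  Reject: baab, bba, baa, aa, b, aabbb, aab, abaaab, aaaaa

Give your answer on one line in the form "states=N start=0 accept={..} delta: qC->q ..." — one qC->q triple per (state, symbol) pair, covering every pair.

states=4 start=0 accept={2,3} delta: 0a->1 0b->0 1a->0 1b->2 2a->3 2b->2 3a->1 3b->1

Fold the examples into a partial DFA from state 0: repeatedly fix the first undefined (state, symbol) met by the shortest-then-alphabetical prefix, trying targets in increasing order and rejecting any under which an Accept and a Reject string meet in one state with the same remainder; add a state when all current targets are rejected. Accepting states are where Accept strings end.
a: 0a undefined. 0a->0: no, ab/b meet in 0 with "b" left. Open state 1: 0a->1.
b: 0b undefined. 0b->0: ok.
aa: 1a undefined. 1a->0: ok.
ab: 1b undefined. 1b->0: no, aba/bba meet in 1. 1b->1: no, aba/baab meet in 0. Open state 2: 1b->2.
aba: 2a undefined. 2a->0: no, aba/baab meet in 0. 2a->1: no, aba/bba meet in 1. 2a->2: no, abb/abaaab meet in 2 with "b" left. Open state 3: 2a->3.
abb: 2b undefined. 2b->0: no, abb/baab meet in 0. 2b->1: no, abb/bba meet in 1. 2b->2: ok.
abaa: 3a undefined. 3a->0: no, ab/abaaab meet in 2. 3a->1: ok.
abab: 3b undefined. 3b->0: no, ababb/baab meet in 0. 3b->1: ok.
All examples now run through 4 states with every (state, symbol) defined. Accept strings end in {2,3}, Reject strings end in {0,1}; accept={2,3}.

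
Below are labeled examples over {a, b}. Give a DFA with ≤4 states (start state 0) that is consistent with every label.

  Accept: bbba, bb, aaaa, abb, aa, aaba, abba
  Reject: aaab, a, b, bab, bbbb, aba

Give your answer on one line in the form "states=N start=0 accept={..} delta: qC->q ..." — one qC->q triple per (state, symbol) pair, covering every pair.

states=4 start=0 accept={2,3} delta: 0a->1 0b->1 1a->2 1b->3 2a->2 2b->1 3a->0 3b->2

Fold the examples into a partial DFA from state 0: repeatedly fix the first undefined (state, symbol) met by the shortest-then-alphabetical prefix, trying targets in increasing order and rejecting any under which an Accept and a Reject string meet in one state with the same remainder; add a state when all current targets are rejected. Accepting states are where Accept strings end.
a: 0a undefined. 0a->0: no, aaaa/a meet in 0. Open state 1: 0a->1.
b: 0b undefined. 0b->0: no, bbba/a meet in 1. 0b->1: ok.
aa: 1a undefined. 1a->0: no, bb/aaab meet in 1 with "b" left. 1a->1: no, bb/aaab meet in 1 with "b" left. Open state 2: 1a->2.
ab: 1b undefined. 1b->0: no, bb/bbbb meet in 0. 1b->1: no, bbba/aba meet in 2. 1b->2: no, abb/bab meet in 2 with "b" left. Open state 3: 1b->3.
aaa: 2a undefined. 2a->0: no, aaaa/aaab meet in 1. 2a->1: no, bb/aaab meet in 3. 2a->2: ok.
aab: 2b undefined. 2b->0: no, aaba/a meet in 1. 2b->1: ok.
aba: 3a undefined. 3a->0: ok.
abb: 3b undefined. 3b->0: no, bbba/aaab meet in 1. 3b->1: no, bb/bbbb meet in 3. 3b->2: ok.
All examples now run through 4 states with every (state, symbol) defined. Accept strings end in {2,3}, Reject strings end in {0,1}; accept={2,3}.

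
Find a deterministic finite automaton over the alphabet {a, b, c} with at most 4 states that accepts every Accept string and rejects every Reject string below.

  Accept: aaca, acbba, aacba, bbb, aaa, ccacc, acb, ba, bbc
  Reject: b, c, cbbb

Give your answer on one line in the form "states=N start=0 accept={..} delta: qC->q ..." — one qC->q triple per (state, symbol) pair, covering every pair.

Grow the machine one transition at a time. Run the examples from 0; the earliest place one falls off (shortest prefix, ties alphabetical) gets sent to the lowest-numbered state that keeps every Accept/Reject pair distinguishable — a pair clashes when both reach the same state with identical unread suffix — and to a fresh state only if none does.
a: 0a undefined. 0a->0: ok.
b: 0b undefined. 0b->0: no, bbb/b meet in 0. Open state 1: 0b->1.
c: 0c undefined. 0c->0: no, aaca/c meet in 0. 0c->1: ok.
ba: 1a undefined. 1a->0: ok.
bb: 1b undefined. 1b->0: no, aaca/cbbb meet in 0. 1b->1: no, bbb/b meet in 1. Open state 2: 1b->2.
cc: 1c undefined. 1c->0: ok.
bbb: 2b undefined. 2b->0: ok.
bbc: 2c undefined. 2c->0: ok.
aacba: 2a undefined. 2a->0: ok.
All examples now run through 3 states with every (state, symbol) defined. Accept strings end in {0,2}, Reject strings end in {1}; accept={0,2}.

states=3 start=0 accept={0,2} delta: 0a->0 0b->1 0c->1 1a->0 1b->2 1c->0 2a->0 2b->0 2c->0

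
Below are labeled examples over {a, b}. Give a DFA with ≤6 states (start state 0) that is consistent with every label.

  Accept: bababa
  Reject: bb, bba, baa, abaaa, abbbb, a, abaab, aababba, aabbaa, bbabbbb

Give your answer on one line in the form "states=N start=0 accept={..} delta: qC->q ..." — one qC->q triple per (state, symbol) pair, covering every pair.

states=5 start=0 accept={4} delta: 0a->0 0b->1 1a->1 1b->2 2a->3 2b->0 3a->0 3b->4 4a->4 4b->0

State merging on the prefix tree: take the shortest (then alphabetical) example prefix whose next move is undefined and point that move at state 0, else 1, else 2, ...; a target is out if some Accept/Reject pair would then sit in one state with the same input left (inseparable). If every existing state is out, open a new one.
a: 0a undefined. 0a->0: ok.
b: 0b undefined. 0b->0: no, bababa/bb meet in 0. Open state 1: 0b->1.
ba: 1a undefined. 1a->0: no, bababa/baa meet in 0. 1a->1: ok.
bb: 1b undefined. 1b->0: no, bababa/baa meet in 1. 1b->1: no, bababa/bb meet in 1. Open state 2: 1b->2.
bba: 2a undefined. 2a->0: no, bababa/baa meet in 1. 2a->1: no, bababa/bba meet in 1. 2a->2: no, bababa/aababba meet in 2 with "ba" left. Open state 3: 2a->3.
abbb: 2b undefined. 2b->0: ok.
bbab: 3b undefined. 3b->0: no, bababa/a meet in 0. 3b->1: no, bababa/baa meet in 1. 3b->2: no, bababa/bba meet in 3. 3b->3: no, bababa/aabbaa meet in 3 with "a" left. Open state 4: 3b->4.
bbabb: 4b undefined. 4b->0: ok.
aabbaa: 3a undefined. 3a->0: ok.
bababa: 4a undefined. 4a->0: no, bababa/a meet in 0. 4a->1: no, bababa/baa meet in 1. 4a->2: no, bababa/bb meet in 2. 4a->3: no, bababa/bba meet in 3. 4a->4: ok.
All examples now run through 5 states with every (state, symbol) defined. Accept strings end in {4}, Reject strings end in {0,1,2,3}; accept={4}.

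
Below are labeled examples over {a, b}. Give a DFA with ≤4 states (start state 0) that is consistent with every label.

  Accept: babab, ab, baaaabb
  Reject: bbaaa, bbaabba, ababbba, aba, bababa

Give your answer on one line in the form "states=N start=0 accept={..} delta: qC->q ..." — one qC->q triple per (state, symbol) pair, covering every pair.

Fold the examples into a partial DFA from state 0: repeatedly fix the first undefined (state, symbol) met by the shortest-then-alphabetical prefix, trying targets in increasing order and rejecting any under which an Accept and a Reject string meet in one state with the same remainder; add a state when all current targets are rejected. Accepting states are where Accept strings end.
a: 0a undefined. 0a->0: ok.
b: 0b undefined. 0b->0: no, babab/bbaaa meet in 0. Open state 1: 0b->1.
ba: 1a undefined. 1a->0: ok.
bb: 1b undefined. 1b->0: no, baaaabb/bbaaa meet in 0. 1b->1: ok.
All examples now run through 2 states with every (state, symbol) defined. Accept strings end in {1}, Reject strings end in {0}; accept={1}.

states=2 start=0 accept={1} delta: 0a->0 0b->1 1a->0 1b->1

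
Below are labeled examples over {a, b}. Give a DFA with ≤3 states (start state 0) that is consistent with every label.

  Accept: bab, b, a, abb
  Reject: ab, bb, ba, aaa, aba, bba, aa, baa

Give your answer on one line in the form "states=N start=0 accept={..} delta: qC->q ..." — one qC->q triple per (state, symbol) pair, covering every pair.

states=3 start=0 accept={1} delta: 0a->1 0b->1 1a->2 1b->2 2a->0 2b->1

Fold the examples into a partial DFA from state 0: repeatedly fix the first undefined (state, symbol) met by the shortest-then-alphabetical prefix, trying targets in increasing order and rejecting any under which an Accept and a Reject string meet in one state with the same remainder; add a state when all current targets are rejected. Accepting states are where Accept strings end.
a: 0a undefined. 0a->0: no, b/ab meet in 0 with "b" left. Open state 1: 0a->1.
b: 0b undefined. 0b->0: no, bab/ab meet in 1 with "b" left. 0b->1: ok.
aa: 1a undefined. 1a->0: no, bab/aaa meet in 1. 1a->1: no, bab/ab meet in 1 with "b" left. Open state 2: 1a->2.
ab: 1b undefined. 1b->0: no, b/aba meet in 1. 1b->1: no, b/ab meet in 1. 1b->2: ok.
aaa: 2a undefined. 2a->0: ok.
abb: 2b undefined. 2b->0: no, bab/aaa meet in 0. 2b->1: ok.
All examples now run through 3 states with every (state, symbol) defined. Accept strings end in {1}, Reject strings end in {0,2}; accept={1}.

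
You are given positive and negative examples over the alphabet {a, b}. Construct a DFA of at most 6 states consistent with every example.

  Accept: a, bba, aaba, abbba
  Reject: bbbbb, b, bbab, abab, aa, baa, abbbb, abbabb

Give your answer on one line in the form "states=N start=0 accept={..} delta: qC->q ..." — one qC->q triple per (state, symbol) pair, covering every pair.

states=2 start=0 accept={1} delta: 0a->1 0b->0 1a->0 1b->0

State merging on the prefix tree: take the shortest (then alphabetical) example prefix whose next move is undefined and point that move at state 0, else 1, else 2, ...; a target is out if some Accept/Reject pair would then sit in one state with the same input left (inseparable). If every existing state is out, open a new one.
a: 0a undefined. 0a->0: no, a/aa meet in 0. Open state 1: 0a->1.
b: 0b undefined. 0b->0: ok.
aa: 1a undefined. 1a->0: ok.
ab: 1b undefined. 1b->0: ok.
All examples now run through 2 states with every (state, symbol) defined. Accept strings end in {1}, Reject strings end in {0}; accept={1}.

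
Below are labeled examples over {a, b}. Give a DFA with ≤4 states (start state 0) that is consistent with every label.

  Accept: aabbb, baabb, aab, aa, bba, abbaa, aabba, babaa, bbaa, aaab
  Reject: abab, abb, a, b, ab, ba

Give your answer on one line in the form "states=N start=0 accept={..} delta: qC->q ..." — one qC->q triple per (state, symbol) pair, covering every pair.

Fold the examples into a partial DFA from state 0: repeatedly fix the first undefined (state, symbol) met by the shortest-then-alphabetical prefix, trying targets in increasing order and rejecting any under which an Accept and a Reject string meet in one state with the same remainder; add a state when all current targets are rejected. Accepting states are where Accept strings end.
a: 0a undefined. 0a->0: no, aab/b meet in 0 with "b" left. Open state 1: 0a->1.
b: 0b undefined. 0b->0: no, bba/a meet in 1. 0b->1: no, aa/ba meet in 1 with "a" left. Open state 2: 0b->2.
aa: 1a undefined. 1a->0: no, aab/b meet in 2. 1a->1: no, aab/ab meet in 1 with "b" left. 1a->2: no, aa/b meet in 2. Open state 3: 1a->3.
ab: 1b undefined. 1b->0: ok.
ba: 2a undefined. 2a->0: no, baabb/abb meet in 2. 2a->1: ok.
bb: 2b undefined. 2b->0: no, bba/a meet in 1. 2b->1: ok.
aaa: 3a undefined. 3a->0: no, bbaa/abab meet in 0. 3a->1: no, bbaa/a meet in 1. 3a->2: no, bbaa/abb meet in 2. 3a->3: ok.
aab: 3b undefined. 3b->0: no, aabbb/a meet in 1. 3b->1: no, aabbb/abb meet in 2. 3b->2: no, aabbb/abab meet in 0. 3b->3: ok.
All examples now run through 4 states with every (state, symbol) defined. Accept strings end in {3}, Reject strings end in {0,1,2}; accept={3}.

states=4 start=0 accept={3} delta: 0a->1 0b->2 1a->3 1b->0 2a->1 2b->1 3a->3 3b->3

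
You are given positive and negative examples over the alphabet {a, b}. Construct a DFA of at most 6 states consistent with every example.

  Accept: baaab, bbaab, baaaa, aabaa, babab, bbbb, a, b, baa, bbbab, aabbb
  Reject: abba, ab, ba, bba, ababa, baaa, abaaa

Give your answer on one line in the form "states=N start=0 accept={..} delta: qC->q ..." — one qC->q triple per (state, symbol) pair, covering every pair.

Fold the examples into a partial DFA from state 0: repeatedly fix the first undefined (state, symbol) met by the shortest-then-alphabetical prefix, trying targets in increasing order and rejecting any under which an Accept and a Reject string meet in one state with the same remainder; add a state when all current targets are rejected. Accepting states are where Accept strings end.
a: 0a undefined. 0a->0: no, b/ab meet in 0 with "b" left. Open state 1: 0a->1.
b: 0b undefined. 0b->0: no, a/ba meet in 1. 0b->1: ok.
aa: 1a undefined. 1a->0: ok.
ab: 1b undefined. 1b->0: no, baaab/bba meet in 1. 1b->1: no, baaab/ab meet in 1. Open state 2: 1b->2.
aba: 2a undefined. 2a->0: no, bbaab/ab meet in 2. 2a->1: no, baaab/bba meet in 1. 2a->2: ok.
abb: 2b undefined. 2b->0: no, baaab/abba meet in 1. 2b->1: no, bbbb/ab meet in 2. 2b->2: no, bbaab/abba meet in 2. Open state 3: 2b->3.
abba: 3a undefined. 3a->0: ok.
bbbb: 3b undefined. 3b->0: no, bbbb/abba meet in 0. 3b->1: ok.
All examples now run through 4 states with every (state, symbol) defined. Accept strings end in {1,3}, Reject strings end in {0,2}; accept={1,3}.

states=4 start=0 accept={1,3} delta: 0a->1 0b->1 1a->0 1b->2 2a->2 2b->3 3a->0 3b->1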